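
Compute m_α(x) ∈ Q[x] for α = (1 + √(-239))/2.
m_α(x) = x^2 - x + 60

From 2α - 1 = √(-239), squaring gives (2α - 1)^2 = -239, i.e. 4α^2 - 4α + 1 = -239, so α^2 - α + (1 + 239)/4 = 0. Since -239 ≡ 1 (mod 4), (1 + 239)/4 = 60 ∈ Z. The polynomial x^2 - x + 60 has discriminant 1 - 4·(60) = -239, which is not a perfect square in Q (d = -239 is squarefree and ≠ 1), so x^2 - x + 60 is irreducible over Q. It is the minimal polynomial of α.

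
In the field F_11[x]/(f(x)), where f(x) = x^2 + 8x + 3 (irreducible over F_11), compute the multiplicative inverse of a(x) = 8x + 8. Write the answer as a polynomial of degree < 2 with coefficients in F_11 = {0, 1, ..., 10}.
a(x)^(-1) ≡ 10x + 4 (mod f(x))

Since f is irreducible over F_11, F_11[x]/(f) is a field and a(x) ≠ 0 has an inverse. Apply the extended Euclidean algorithm to f(x) and a(x) in F_11[x]: f(x) = (7x + 5)·a(x) + (7). The last nonzero remainder is the constant 7 = gcd(f, a) in F_11. Back-substituting through the division chain expresses 7 = s(x)·a(x) + t(x)·f(x) with s(x) ≡ 4x + 6 (mod f), so (4x + 6)·a(x) ≡ 7 (mod f). Multiplying by 7^(-1) ≡ 8 in F_11 gives a(x)^(-1) ≡ 8·(4x + 6) ≡ 10x + 4 (mod f). Check: (8x + 8)·(10x + 4) = 3x^2 + 2x + 10 ≡ 1 (mod x^2 + 8x + 3).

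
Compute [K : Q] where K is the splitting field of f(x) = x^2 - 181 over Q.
[K : Q] = 2

f(x) = x^2 - 181 factors as (x - √181)(x + √181). The splitting field is K = Q(√181). Since 181 is squarefree and > 1, it is not a perfect square, so x^2 - 181 is irreducible over Q and [Q(√181) : Q] = 2. Hence [K : Q] = 2.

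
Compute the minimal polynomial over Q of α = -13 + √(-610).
m_α(x) = x^2 + 26x + 779

From α + 13 = √(-610), squaring gives (α + 13)^2 = -610, i.e. α^2 + 26α + 169 = -610, so α^2 + 26α + 779 = 0. The discriminant of x^2 + 26x + 779 is (26)^2 - 4·(779) = 676 - 3116 = -2440, and 4·(-610) is not a perfect square in Q since -610 is squarefree and ≠ 1. Hence x^2 + 26x + 779 is irreducible over Q and is the minimal polynomial of α.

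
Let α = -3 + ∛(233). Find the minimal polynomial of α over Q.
m_α(x) = x^3 + 9x^2 + 27x - 206

Set β = α + 3 = ∛(233), so β^3 = 233. Then (α + 3)^3 - 233 = 0, i.e. α is a root of g(x) = (x + 3)^3 - 233 = x^3 + 9x^2 + 27x - 206. Since g(x) = h(x + 3) where h(x) = x^3 - 233, and h is irreducible over Q (because 233 is not a perfect cube, so h has no rational root, and a monic cubic with no rational root is irreducible), g is also irreducible (irreducibility is preserved under the substitution x → x + 3). Hence m_α(x) = x^3 + 9x^2 + 27x - 206.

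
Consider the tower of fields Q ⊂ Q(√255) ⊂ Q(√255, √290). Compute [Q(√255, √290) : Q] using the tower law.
[Q(√255, √290) : Q] = 4

[Q(√255):Q] = 2 (min poly x^2 - 255, irreducible since 255 is squarefree > 1). For the top step, suppose √290 ∈ Q(√255), say √290 = c + d√255 with c, d ∈ Q. Squaring: 290 = c^2 + 255d^2 + 2cd√255. Since √255 ∉ Q this forces 2cd = 0. If d = 0 then √290 = c ∈ Q, contradicting 290 squarefree > 1. If c = 0 then 290 = 255d^2, so 255·290 = (255d)^2 is a perfect square in Q — but 255·290 = 73950 is not a perfect square (since 255 and 290 are distinct squarefree integers). Contradiction. Hence √290 ∉ Q(√255), so x^2 - 290 stays irreducible over Q(√255) and [Q(√255, √290) : Q(√255)] = 2. By the tower law, [Q(√255, √290) : Q] = 2 · 2 = 4.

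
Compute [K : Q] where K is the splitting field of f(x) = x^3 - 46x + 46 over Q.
[K : Q] = 6

By the rational root test, any rational root of the monic integer polynomial f(x) = x^3 - 46x + 46 must be an integer dividing the constant term 46, i.e. one of ±{1, 2, 23, 46}. Evaluating: f(1) = 1, f(-1) = 91, f(2) = -38, f(-2) = 130, f(23) = 11155, f(-23) = -11063, f(46) = 95266, f(-46) = -95174; none is 0, so f has no rational root and is therefore irreducible over Q (a cubic with no linear factor over a field is irreducible). For an irreducible cubic, the Galois group is A_3 or S_3 according as the discriminant disc(f) = -4a^3 - 27b^2 = -4·(-46)^3 - 27·(46)^2 = 332212 is or is not a square in Q. Here disc(f) = 332212 is not a perfect square in Q, so the Galois group of f over Q is not contained in A_3 and must be all of S_3. The splitting field has degree |S_3| = 6 over Q, so [K : Q] = 6.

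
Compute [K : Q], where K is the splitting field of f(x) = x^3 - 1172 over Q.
[K : Q] = 6

The roots of x^3 - 1172 are ∛1172, ω∛1172, ω^2∛1172 where ω = e^(2πi/3) is a primitive cube root of unity, so K = Q(∛1172, ω). Now [Q(∛1172):Q] = 3 (since 1172 is not a perfect cube, x^3 - 1172 is irreducible) and [Q(ω):Q] = 2. Both 2 and 3 divide [K:Q], and [K:Q] ≤ 3·2 = 6, so [K:Q] = 6. (Equivalently: Q(∛1172) ⊂ R but ω ∉ R, so [K : Q(∛1172)] = 2.)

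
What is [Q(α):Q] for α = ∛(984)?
[Q(α):Q] = 3

The minimal polynomial of α is x^3 - 984, irreducible over Q since 984 is not a perfect cube (so x^3 - 984 has no rational root). Hence [Q(α):Q] = deg(m_α) = 3.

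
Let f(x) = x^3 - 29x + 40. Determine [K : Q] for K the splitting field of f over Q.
[K : Q] = 6

By the rational root test, any rational root of the monic integer polynomial f(x) = x^3 - 29x + 40 must be an integer dividing the constant term 40, i.e. one of ±{1, 2, 4, 5, 8, 10, 20, 40}. Evaluating: f(1) = 12, f(-1) = 68, f(2) = -10, f(-2) = 90, f(4) = -12, f(-4) = 92, f(5) = 20, f(-5) = 60, f(8) = 320, f(-8) = -240, f(10) = 750, f(-10) = -670, f(20) = 7460, f(-20) = -7380, f(40) = 62880, f(-40) = -62800; none is 0, so f has no rational root and is therefore irreducible over Q (a cubic with no linear factor over a field is irreducible). For an irreducible cubic, the Galois group is A_3 or S_3 according as the discriminant disc(f) = -4a^3 - 27b^2 = -4·(-29)^3 - 27·(40)^2 = 54356 is or is not a square in Q. Here disc(f) = 54356 is not a perfect square in Q, so the Galois group of f over Q is not contained in A_3 and must be all of S_3. The splitting field has degree |S_3| = 6 over Q, so [K : Q] = 6.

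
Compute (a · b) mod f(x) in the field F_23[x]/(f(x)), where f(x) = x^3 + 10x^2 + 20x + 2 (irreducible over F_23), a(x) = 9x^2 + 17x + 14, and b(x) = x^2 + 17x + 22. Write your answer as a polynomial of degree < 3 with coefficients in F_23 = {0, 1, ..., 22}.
a · b ≡ 4x^2 + 6x + 10 (mod f(x))

Multiply in F_23[x]: a(x)·b(x) = (9x^2 + 17x + 14)·(x^2 + 17x + 22) = 9x^4 + 9x^3 + 18x^2 + 14x + 9. This has degree ≥ 3, so divide by f(x) over F_23: 9x^4 + 9x^3 + 18x^2 + 14x + 9 = (9x + 11)·(x^3 + 10x^2 + 20x + 2) + (4x^2 + 6x + 10). Hence a·b ≡ 4x^2 + 6x + 10 (mod f). (F_23[x]/(f) is a field with 23^3 = 12167 elements since f is irreducible of degree 3.)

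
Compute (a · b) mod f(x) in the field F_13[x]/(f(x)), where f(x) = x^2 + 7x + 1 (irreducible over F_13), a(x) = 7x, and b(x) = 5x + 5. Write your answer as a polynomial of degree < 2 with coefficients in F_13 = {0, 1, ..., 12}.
a · b ≡ 11x + 4 (mod f(x))

Multiply in F_13[x]: a(x)·b(x) = (7x)·(5x + 5) = 9x^2 + 9x. This has degree ≥ 2, so divide by f(x) over F_13: 9x^2 + 9x = (9)·(x^2 + 7x + 1) + (11x + 4). Hence a·b ≡ 11x + 4 (mod f). (F_13[x]/(f) is a field with 13^2 = 169 elements since f is irreducible of degree 2.)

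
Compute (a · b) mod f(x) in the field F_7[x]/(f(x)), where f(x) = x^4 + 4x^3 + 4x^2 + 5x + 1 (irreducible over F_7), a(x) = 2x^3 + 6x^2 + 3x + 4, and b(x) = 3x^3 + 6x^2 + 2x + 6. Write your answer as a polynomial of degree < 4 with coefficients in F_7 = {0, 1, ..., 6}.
a · b ≡ 3x^3 + 5x^2 + x + 2 (mod f(x))

Multiply in F_7[x]: a(x)·b(x) = (2x^3 + 6x^2 + 3x + 4)·(3x^3 + 6x^2 + 2x + 6) = 6x^6 + 2x^5 + 5x^3 + 3x^2 + 5x + 3. This has degree ≥ 4, so divide by f(x) over F_7: 6x^6 + 2x^5 + 5x^3 + 3x^2 + 5x + 3 = (6x^2 + 6x + 1)·(x^4 + 4x^3 + 4x^2 + 5x + 1) + (3x^3 + 5x^2 + x + 2). Hence a·b ≡ 3x^3 + 5x^2 + x + 2 (mod f). (F_7[x]/(f) is a field with 7^4 = 2401 elements since f is irreducible of degree 4.)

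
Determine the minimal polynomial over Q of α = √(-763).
m_α(x) = x^2 + 763

α satisfies α^2 + 763 = 0, so x^2 + 763 annihilates α. Since d = -763 is squarefree and ≠ 1, it is not a perfect square in Q, so x^2 + 763 has no rational root and is therefore irreducible over Q (a degree-2 polynomial over a field is irreducible iff it has no root). Hence m_α(x) = x^2 + 763.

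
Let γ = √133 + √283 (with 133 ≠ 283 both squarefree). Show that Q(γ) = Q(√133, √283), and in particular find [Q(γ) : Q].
[Q(γ) : Q] = 4 (equivalently, Q(γ) = Q(√133, √283))

Obviously Q(γ) ⊆ Q(√133, √283), and [Q(√133, √283):Q] = 4 (since 133, 283 are distinct squarefree integers > 1 with 37639 not a perfect square). To show equality we compute the minimal polynomial of γ. From γ = √133 + √283: γ^2 = 133 + 2√(37639) + 283 = 416 + 2√(37639), so γ^2 - 416 = 2√(37639); squaring, (γ^2 - 416)^2 = 4·37639, i.e. γ^4 - 832γ^2 + 173056 - 150556 = 0, i.e. γ^4 - 832γ^2 + 22500 = 0. So γ is a root of x^4 - 832x^2 + 22500. This polynomial is irreducible over Q: it has no rational root (each ±√133 ± √283 is irrational), and any factorization into two quadratics over Q would force √(37639) ∈ Q (pairing opposite roots) or √133, √283 ∈ Q (other pairings), all impossible. Hence [Q(γ):Q] = 4 = [Q(√133, √283):Q], so Q(γ) = Q(√133, √283).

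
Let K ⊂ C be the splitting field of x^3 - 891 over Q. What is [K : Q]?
[K : Q] = 6

The roots of x^3 - 891 are ∛891, ω∛891, ω^2∛891 where ω = e^(2πi/3) is a primitive cube root of unity, so K = Q(∛891, ω). Now [Q(∛891):Q] = 3 (since 891 is not a perfect cube, x^3 - 891 is irreducible) and [Q(ω):Q] = 2. Both 2 and 3 divide [K:Q], and [K:Q] ≤ 3·2 = 6, so [K:Q] = 6. (Equivalently: Q(∛891) ⊂ R but ω ∉ R, so [K : Q(∛891)] = 2.)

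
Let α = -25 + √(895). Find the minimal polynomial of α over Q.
m_α(x) = x^2 + 50x - 270

From α + 25 = √(895), squaring gives (α + 25)^2 = 895, i.e. α^2 + 50α + 625 = 895, so α^2 + 50α - 270 = 0. The discriminant of x^2 + 50x - 270 is (50)^2 - 4·(-270) = 2500 + 1080 = 3580, and 4·(895) is not a perfect square in Q since 895 is squarefree and ≠ 1. Hence x^2 + 50x - 270 is irreducible over Q and is the minimal polynomial of α.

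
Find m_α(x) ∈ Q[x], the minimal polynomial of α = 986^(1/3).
m_α(x) = x^3 - 986

α satisfies α^3 = 986, so x^3 - 986 annihilates α. By the rational root test, a rational root p/q (in lowest terms) of x^3 - 986 would satisfy p^3 = 986 q^3, forcing q = 1 and p^3 = 986; but 986 is not a perfect cube, contradiction. A monic cubic over Q with no rational root is irreducible (any nontrivial factorization would include a linear factor). Hence x^3 - 986 is the minimal polynomial of α, and in particular [Q(α):Q] = 3.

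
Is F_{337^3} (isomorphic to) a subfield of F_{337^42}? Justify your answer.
Yes: F_{337^3} is a subfield of F_{337^42}

F_{p^m} embeds in F_{p^n} iff m | n (since F_{p^n} is the splitting field of x^(p^n) - x, and F_{p^m} ⊂ F_{p^n} forces p^n to be a power of p^m, i.e. m | n; conversely if m | n then every root of x^(p^m) - x is a root of x^(p^n) - x). Here 3 | 42 (since 42 = 14·3), so F_{337^3} is a subfield of F_{337^42}, and [F_{337^42} : F_{337^3}] = 42/3 = 14.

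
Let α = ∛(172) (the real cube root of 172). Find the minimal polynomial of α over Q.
m_α(x) = x^3 - 172

α satisfies α^3 = 172, so x^3 - 172 annihilates α. By the rational root test, a rational root p/q (in lowest terms) of x^3 - 172 would satisfy p^3 = 172 q^3, forcing q = 1 and p^3 = 172; but 172 is not a perfect cube, contradiction. A monic cubic over Q with no rational root is irreducible (any nontrivial factorization would include a linear factor). Hence x^3 - 172 is the minimal polynomial of α, and in particular [Q(α):Q] = 3.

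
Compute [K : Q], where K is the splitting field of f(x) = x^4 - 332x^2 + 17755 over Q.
[K : Q] = 4

Solving the quadratic in x^2: x^2 = (332 ± √(332^2 - 4·17755))/2 = (332 ± √39204)/2 = (332 ± 198)/2, giving x^2 = 67 or x^2 = 265. So f(x) = (x^2 - 67)(x^2 - 265) and the roots of f are ±√67, ±√265. Hence the splitting field is K = Q(√67, √265). Since 67 and 265 are distinct squarefree integers > 1, their product 17755 is not a perfect square, so √265 ∉ Q(√67). By the tower law [K:Q] = [Q(√67,√265):Q(√67)] · [Q(√67):Q] = 2 · 2 = 4.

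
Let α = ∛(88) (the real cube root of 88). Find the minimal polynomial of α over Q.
m_α(x) = x^3 - 88

α satisfies α^3 = 88, so x^3 - 88 annihilates α. By the rational root test, a rational root p/q (in lowest terms) of x^3 - 88 would satisfy p^3 = 88 q^3, forcing q = 1 and p^3 = 88; but 88 is not a perfect cube, contradiction. A monic cubic over Q with no rational root is irreducible (any nontrivial factorization would include a linear factor). Hence x^3 - 88 is the minimal polynomial of α, and in particular [Q(α):Q] = 3.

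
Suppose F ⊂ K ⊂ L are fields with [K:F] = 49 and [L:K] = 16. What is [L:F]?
[L:F] = 784

The tower law says that for any tower of field extensions F ⊂ K ⊂ L with finite degrees, [L:F] = [L:K] · [K:F]. Here this gives [L:F] = 16 · 49 = 784.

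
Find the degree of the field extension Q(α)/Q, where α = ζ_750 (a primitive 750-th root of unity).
[Q(α):Q] = 200

The minimal polynomial of ζ_750 over Q is the 750-th cyclotomic polynomial Φ_750(x), which is irreducible over Q and has degree φ(750) = 200. Hence [Q(α):Q] = φ(750) = 200.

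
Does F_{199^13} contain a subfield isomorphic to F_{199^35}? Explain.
No: F_{199^35} is not a subfield of F_{199^13}

F_{p^m} embeds in F_{p^n} iff m | n. Here 35 ∤ 13 (since 13 = 0·35 + 13 with remainder 13 ≠ 0), so F_{199^35} is not a subfield of F_{199^13}. Equivalently: if it were, the tower law would give 35 = [F_{199^35}:F_199] dividing [F_{199^13}:F_199] = 13, contradiction.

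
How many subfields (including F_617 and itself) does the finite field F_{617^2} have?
F_{617^2} has 2 subfields

The subfields of F_{p^n} are exactly the fields F_{p^d} for d | n (each is the fixed field of the unique index-d subgroup of Gal(F_{p^n}/F_p) ≅ Z/nZ). The divisors of n = 2 are {1, 2}, giving 2 subfields: F_{617^1}, F_{617^2}.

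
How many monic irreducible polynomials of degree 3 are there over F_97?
There are 304192 monic irreducible polynomials of degree 3 over F_97

Each element of F_{97^3} that lies in no proper subfield is a root of exactly one monic irreducible of degree 3 over F_97, and each such polynomial has 3 distinct roots in F_{97^3}. By Möbius inversion the count is N_97(3) = (1/3) Σ_{d|3} μ(3/d) · 97^d = (1/3)(μ(3)·97^1 + μ(1)·97^3) = 912576/3 = 304192.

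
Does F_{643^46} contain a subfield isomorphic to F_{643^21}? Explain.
No: F_{643^21} is not a subfield of F_{643^46}

F_{p^m} embeds in F_{p^n} iff m | n. Here 21 ∤ 46 (since 46 = 2·21 + 4 with remainder 4 ≠ 0), so F_{643^21} is not a subfield of F_{643^46}. Equivalently: if it were, the tower law would give 21 = [F_{643^21}:F_643] dividing [F_{643^46}:F_643] = 46, contradiction.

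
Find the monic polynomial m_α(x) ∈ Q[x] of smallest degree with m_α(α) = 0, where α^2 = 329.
m_α(x) = x^2 - 329

α satisfies α^2 - 329 = 0, so x^2 - 329 annihilates α. Since d = 329 is squarefree and ≠ 1, it is not a perfect square in Q, so x^2 - 329 has no rational root and is therefore irreducible over Q (a degree-2 polynomial over a field is irreducible iff it has no root). Hence m_α(x) = x^2 - 329.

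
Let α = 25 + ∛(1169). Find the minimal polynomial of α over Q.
m_α(x) = x^3 - 75x^2 + 1875x - 16794

Set β = α - 25 = ∛(1169), so β^3 = 1169. Then (α - 25)^3 - 1169 = 0, i.e. α is a root of g(x) = (x - 25)^3 - 1169 = x^3 - 75x^2 + 1875x - 16794. Since g(x) = h(x - 25) where h(x) = x^3 - 1169, and h is irreducible over Q (because 1169 is not a perfect cube, so h has no rational root, and a monic cubic with no rational root is irreducible), g is also irreducible (irreducibility is preserved under the substitution x → x - 25). Hence m_α(x) = x^3 - 75x^2 + 1875x - 16794.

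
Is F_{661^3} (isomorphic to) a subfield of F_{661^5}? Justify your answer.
No: F_{661^3} is not a subfield of F_{661^5}

F_{p^m} embeds in F_{p^n} iff m | n. Here 3 ∤ 5 (since 5 = 1·3 + 2 with remainder 2 ≠ 0), so F_{661^3} is not a subfield of F_{661^5}. Equivalently: if it were, the tower law would give 3 = [F_{661^3}:F_661] dividing [F_{661^5}:F_661] = 5, contradiction.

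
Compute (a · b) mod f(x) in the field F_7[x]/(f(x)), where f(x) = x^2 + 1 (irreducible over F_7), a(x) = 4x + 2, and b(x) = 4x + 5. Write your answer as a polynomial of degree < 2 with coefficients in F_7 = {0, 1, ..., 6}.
a · b ≡ 1 (mod f(x))

Multiply in F_7[x]: a(x)·b(x) = (4x + 2)·(4x + 5) = 2x^2 + 3. This has degree ≥ 2, so divide by f(x) over F_7: 2x^2 + 3 = (2)·(x^2 + 1) + (1). Hence a·b ≡ 1 (mod f). (F_7[x]/(f) is a field with 7^2 = 49 elements since f is irreducible of degree 2.)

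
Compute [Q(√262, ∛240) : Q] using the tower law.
[Q(√262, ∛240) : Q] = 6

Let L = Q(√262, ∛240). Since Q(√262) ⊂ L and [Q(√262):Q] = 2, the tower law gives 2 | [L:Q]. Likewise Q(∛240) ⊂ L with [Q(∛240):Q] = 3 (because 240 is not a perfect cube), so 3 | [L:Q]. As gcd(2,3) = 1, [L:Q] is divisible by 6. Conversely L is generated over Q by √262 and ∛240, so [L:Q] ≤ 2·3 = 6. Therefore [Q(√262, ∛240) : Q] = 6.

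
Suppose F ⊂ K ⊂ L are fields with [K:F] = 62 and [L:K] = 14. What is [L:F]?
[L:F] = 868

The tower law says that for any tower of field extensions F ⊂ K ⊂ L with finite degrees, [L:F] = [L:K] · [K:F]. Here this gives [L:F] = 14 · 62 = 868.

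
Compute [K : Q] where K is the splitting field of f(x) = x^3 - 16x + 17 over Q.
[K : Q] = 6

By the rational root test, any rational root of the monic integer polynomial f(x) = x^3 - 16x + 17 must be an integer dividing the constant term 17, i.e. one of ±{1, 17}. Evaluating: f(1) = 2, f(-1) = 32, f(17) = 4658, f(-17) = -4624; none is 0, so f has no rational root and is therefore irreducible over Q (a cubic with no linear factor over a field is irreducible). For an irreducible cubic, the Galois group is A_3 or S_3 according as the discriminant disc(f) = -4a^3 - 27b^2 = -4·(-16)^3 - 27·(17)^2 = 8581 is or is not a square in Q. Here disc(f) = 8581 is not a perfect square in Q, so the Galois group of f over Q is not contained in A_3 and must be all of S_3. The splitting field has degree |S_3| = 6 over Q, so [K : Q] = 6.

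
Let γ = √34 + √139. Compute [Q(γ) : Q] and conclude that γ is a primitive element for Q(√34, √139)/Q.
[Q(γ) : Q] = 4 (equivalently, Q(γ) = Q(√34, √139))

Obviously Q(γ) ⊆ Q(√34, √139), and [Q(√34, √139):Q] = 4 (since 34, 139 are distinct squarefree integers > 1 with 4726 not a perfect square). To show equality we compute the minimal polynomial of γ. From γ = √34 + √139: γ^2 = 34 + 2√(4726) + 139 = 173 + 2√(4726), so γ^2 - 173 = 2√(4726); squaring, (γ^2 - 173)^2 = 4·4726, i.e. γ^4 - 346γ^2 + 29929 - 18904 = 0, i.e. γ^4 - 346γ^2 + 11025 = 0. So γ is a root of x^4 - 346x^2 + 11025. This polynomial is irreducible over Q: it has no rational root (each ±√34 ± √139 is irrational), and any factorization into two quadratics over Q would force √(4726) ∈ Q (pairing opposite roots) or √34, √139 ∈ Q (other pairings), all impossible. Hence [Q(γ):Q] = 4 = [Q(√34, √139):Q], so Q(γ) = Q(√34, √139).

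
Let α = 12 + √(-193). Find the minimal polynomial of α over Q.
m_α(x) = x^2 - 24x + 337

From α - 12 = √(-193), squaring gives (α - 12)^2 = -193, i.e. α^2 - 24α + 144 = -193, so α^2 - 24α + 337 = 0. The discriminant of x^2 - 24x + 337 is (-24)^2 - 4·(337) = 576 - 1348 = -772, and 4·(-193) is not a perfect square in Q since -193 is squarefree and ≠ 1. Hence x^2 - 24x + 337 is irreducible over Q and is the minimal polynomial of α.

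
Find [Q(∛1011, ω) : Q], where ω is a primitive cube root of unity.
[Q(∛1011, ω) : Q] = 6

[Q(∛1011):Q] = 3 (min poly x^3 - 1011, irreducible since 1011 is not a perfect cube). [Q(ω):Q] = 2 (min poly x^2 + x + 1). Since Q(∛1011) ⊂ R and ω ∉ R, we have ω ∉ Q(∛1011), so x^2 + x + 1 remains irreducible over Q(∛1011) and [Q(∛1011, ω) : Q(∛1011)] = 2. By the tower law, [Q(∛1011, ω) : Q] = 3 · 2 = 6. (In fact Q(∛1011, ω) is the splitting field of x^3 - 1011 over Q.)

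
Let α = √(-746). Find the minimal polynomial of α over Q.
m_α(x) = x^2 + 746

α satisfies α^2 + 746 = 0, so x^2 + 746 annihilates α. Since d = -746 is squarefree and ≠ 1, it is not a perfect square in Q, so x^2 + 746 has no rational root and is therefore irreducible over Q (a degree-2 polynomial over a field is irreducible iff it has no root). Hence m_α(x) = x^2 + 746.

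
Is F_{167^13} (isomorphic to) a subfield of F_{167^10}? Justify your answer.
No: F_{167^13} is not a subfield of F_{167^10}

F_{p^m} embeds in F_{p^n} iff m | n. Here 13 ∤ 10 (since 10 = 0·13 + 10 with remainder 10 ≠ 0), so F_{167^13} is not a subfield of F_{167^10}. Equivalently: if it were, the tower law would give 13 = [F_{167^13}:F_167] dividing [F_{167^10}:F_167] = 10, contradiction.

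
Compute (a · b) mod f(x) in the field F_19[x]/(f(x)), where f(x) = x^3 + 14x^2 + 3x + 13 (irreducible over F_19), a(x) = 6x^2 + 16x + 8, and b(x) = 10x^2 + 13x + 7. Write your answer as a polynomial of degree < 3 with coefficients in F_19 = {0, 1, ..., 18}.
a · b ≡ 9x^2 + 7x + 16 (mod f(x))

Multiply in F_19[x]: a(x)·b(x) = (6x^2 + 16x + 8)·(10x^2 + 13x + 7) = 3x^4 + 10x^3 + 7x^2 + 7x + 18. This has degree ≥ 3, so divide by f(x) over F_19: 3x^4 + 10x^3 + 7x^2 + 7x + 18 = (3x + 6)·(x^3 + 14x^2 + 3x + 13) + (9x^2 + 7x + 16). Hence a·b ≡ 9x^2 + 7x + 16 (mod f). (F_19[x]/(f) is a field with 19^3 = 6859 elements since f is irreducible of degree 3.)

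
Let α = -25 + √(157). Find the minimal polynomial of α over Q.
m_α(x) = x^2 + 50x + 468

From α + 25 = √(157), squaring gives (α + 25)^2 = 157, i.e. α^2 + 50α + 625 = 157, so α^2 + 50α + 468 = 0. The discriminant of x^2 + 50x + 468 is (50)^2 - 4·(468) = 2500 - 1872 = 628, and 4·(157) is not a perfect square in Q since 157 is squarefree and ≠ 1. Hence x^2 + 50x + 468 is irreducible over Q and is the minimal polynomial of α.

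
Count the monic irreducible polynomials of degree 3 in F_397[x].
There are 20856792 monic irreducible polynomials of degree 3 over F_397

Each element of F_{397^3} that lies in no proper subfield is a root of exactly one monic irreducible of degree 3 over F_397, and each such polynomial has 3 distinct roots in F_{397^3}. By Möbius inversion the count is N_397(3) = (1/3) Σ_{d|3} μ(3/d) · 397^d = (1/3)(μ(3)·397^1 + μ(1)·397^3) = 62570376/3 = 20856792.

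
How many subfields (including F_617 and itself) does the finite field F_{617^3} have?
F_{617^3} has 2 subfields

The subfields of F_{p^n} are exactly the fields F_{p^d} for d | n (each is the fixed field of the unique index-d subgroup of Gal(F_{p^n}/F_p) ≅ Z/nZ). The divisors of n = 3 are {1, 3}, giving 2 subfields: F_{617^1}, F_{617^3}.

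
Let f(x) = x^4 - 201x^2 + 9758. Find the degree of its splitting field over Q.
[K : Q] = 4

Solving the quadratic in x^2: x^2 = (201 ± √(201^2 - 4·9758))/2 = (201 ± √1369)/2 = (201 ± 37)/2, giving x^2 = 82 or x^2 = 119. So f(x) = (x^2 - 82)(x^2 - 119) and the roots of f are ±√82, ±√119. Hence the splitting field is K = Q(√82, √119). Since 82 and 119 are distinct squarefree integers > 1, their product 9758 is not a perfect square, so √119 ∉ Q(√82). By the tower law [K:Q] = [Q(√82,√119):Q(√82)] · [Q(√82):Q] = 2 · 2 = 4.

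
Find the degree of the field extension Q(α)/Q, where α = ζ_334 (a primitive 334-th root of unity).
[Q(α):Q] = 166

The minimal polynomial of ζ_334 over Q is the 334-th cyclotomic polynomial Φ_334(x), which is irreducible over Q and has degree φ(334) = 166. Hence [Q(α):Q] = φ(334) = 166.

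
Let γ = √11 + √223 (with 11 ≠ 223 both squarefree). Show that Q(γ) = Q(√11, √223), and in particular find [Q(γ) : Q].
[Q(γ) : Q] = 4 (equivalently, Q(γ) = Q(√11, √223))

Obviously Q(γ) ⊆ Q(√11, √223), and [Q(√11, √223):Q] = 4 (since 11, 223 are distinct squarefree integers > 1 with 2453 not a perfect square). To show equality we compute the minimal polynomial of γ. From γ = √11 + √223: γ^2 = 11 + 2√(2453) + 223 = 234 + 2√(2453), so γ^2 - 234 = 2√(2453); squaring, (γ^2 - 234)^2 = 4·2453, i.e. γ^4 - 468γ^2 + 54756 - 9812 = 0, i.e. γ^4 - 468γ^2 + 44944 = 0. So γ is a root of x^4 - 468x^2 + 44944. This polynomial is irreducible over Q: it has no rational root (each ±√11 ± √223 is irrational), and any factorization into two quadratics over Q would force √(2453) ∈ Q (pairing opposite roots) or √11, √223 ∈ Q (other pairings), all impossible. Hence [Q(γ):Q] = 4 = [Q(√11, √223):Q], so Q(γ) = Q(√11, √223).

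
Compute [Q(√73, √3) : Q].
[Q(√73, √3) : Q] = 4

[Q(√73):Q] = 2 (min poly x^2 - 73, irreducible since 73 is squarefree > 1). For the top step, suppose √3 ∈ Q(√73), say √3 = c + d√73 with c, d ∈ Q. Squaring: 3 = c^2 + 73d^2 + 2cd√73. Since √73 ∉ Q this forces 2cd = 0. If d = 0 then √3 = c ∈ Q, contradicting 3 squarefree > 1. If c = 0 then 3 = 73d^2, so 73·3 = (73d)^2 is a perfect square in Q — but 73·3 = 219 is not a perfect square (since 73 and 3 are distinct squarefree integers). Contradiction. Hence √3 ∉ Q(√73), so x^2 - 3 stays irreducible over Q(√73) and [Q(√73, √3) : Q(√73)] = 2. By the tower law, [Q(√73, √3) : Q] = 2 · 2 = 4.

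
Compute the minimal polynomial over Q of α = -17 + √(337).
m_α(x) = x^2 + 34x - 48

From α + 17 = √(337), squaring gives (α + 17)^2 = 337, i.e. α^2 + 34α + 289 = 337, so α^2 + 34α - 48 = 0. The discriminant of x^2 + 34x - 48 is (34)^2 - 4·(-48) = 1156 + 192 = 1348, and 4·(337) is not a perfect square in Q since 337 is squarefree and ≠ 1. Hence x^2 + 34x - 48 is irreducible over Q and is the minimal polynomial of α.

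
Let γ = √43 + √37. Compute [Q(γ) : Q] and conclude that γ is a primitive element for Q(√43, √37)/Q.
[Q(γ) : Q] = 4 (equivalently, Q(γ) = Q(√43, √37))

Obviously Q(γ) ⊆ Q(√43, √37), and [Q(√43, √37):Q] = 4 (since 43, 37 are distinct squarefree integers > 1 with 1591 not a perfect square). To show equality we compute the minimal polynomial of γ. From γ = √43 + √37: γ^2 = 43 + 2√(1591) + 37 = 80 + 2√(1591), so γ^2 - 80 = 2√(1591); squaring, (γ^2 - 80)^2 = 4·1591, i.e. γ^4 - 160γ^2 + 6400 - 6364 = 0, i.e. γ^4 - 160γ^2 + 36 = 0. So γ is a root of x^4 - 160x^2 + 36. This polynomial is irreducible over Q: it has no rational root (each ±√43 ± √37 is irrational), and any factorization into two quadratics over Q would force √(1591) ∈ Q (pairing opposite roots) or √43, √37 ∈ Q (other pairings), all impossible. Hence [Q(γ):Q] = 4 = [Q(√43, √37):Q], so Q(γ) = Q(√43, √37).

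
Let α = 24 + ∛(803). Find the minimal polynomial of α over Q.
m_α(x) = x^3 - 72x^2 + 1728x - 14627

Set β = α - 24 = ∛(803), so β^3 = 803. Then (α - 24)^3 - 803 = 0, i.e. α is a root of g(x) = (x - 24)^3 - 803 = x^3 - 72x^2 + 1728x - 14627. Since g(x) = h(x - 24) where h(x) = x^3 - 803, and h is irreducible over Q (because 803 is not a perfect cube, so h has no rational root, and a monic cubic with no rational root is irreducible), g is also irreducible (irreducibility is preserved under the substitution x → x - 24). Hence m_α(x) = x^3 - 72x^2 + 1728x - 14627.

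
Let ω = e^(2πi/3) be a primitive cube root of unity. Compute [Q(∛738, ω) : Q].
[Q(∛738, ω) : Q] = 6

[Q(∛738):Q] = 3 (min poly x^3 - 738, irreducible since 738 is not a perfect cube). [Q(ω):Q] = 2 (min poly x^2 + x + 1). Since Q(∛738) ⊂ R and ω ∉ R, we have ω ∉ Q(∛738), so x^2 + x + 1 remains irreducible over Q(∛738) and [Q(∛738, ω) : Q(∛738)] = 2. By the tower law, [Q(∛738, ω) : Q] = 3 · 2 = 6. (In fact Q(∛738, ω) is the splitting field of x^3 - 738 over Q.)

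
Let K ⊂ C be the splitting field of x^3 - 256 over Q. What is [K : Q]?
[K : Q] = 6

The roots of x^3 - 256 are ∛256, ω∛256, ω^2∛256 where ω = e^(2πi/3) is a primitive cube root of unity, so K = Q(∛256, ω). Now [Q(∛256):Q] = 3 (since 256 is not a perfect cube, x^3 - 256 is irreducible) and [Q(ω):Q] = 2. Both 2 and 3 divide [K:Q], and [K:Q] ≤ 3·2 = 6, so [K:Q] = 6. (Equivalently: Q(∛256) ⊂ R but ω ∉ R, so [K : Q(∛256)] = 2.)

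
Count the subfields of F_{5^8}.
F_{5^8} has 4 subfields

The subfields of F_{p^n} are exactly the fields F_{p^d} for d | n (each is the fixed field of the unique index-d subgroup of Gal(F_{p^n}/F_p) ≅ Z/nZ). The divisors of n = 8 are {1, 2, 4, 8}, giving 4 subfields: F_{5^1}, F_{5^2}, F_{5^4}, F_{5^8}.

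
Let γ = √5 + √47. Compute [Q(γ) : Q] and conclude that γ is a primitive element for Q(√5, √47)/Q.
[Q(γ) : Q] = 4 (equivalently, Q(γ) = Q(√5, √47))

Obviously Q(γ) ⊆ Q(√5, √47), and [Q(√5, √47):Q] = 4 (since 5, 47 are distinct squarefree integers > 1 with 235 not a perfect square). To show equality we compute the minimal polynomial of γ. From γ = √5 + √47: γ^2 = 5 + 2√(235) + 47 = 52 + 2√(235), so γ^2 - 52 = 2√(235); squaring, (γ^2 - 52)^2 = 4·235, i.e. γ^4 - 104γ^2 + 2704 - 940 = 0, i.e. γ^4 - 104γ^2 + 1764 = 0. So γ is a root of x^4 - 104x^2 + 1764. This polynomial is irreducible over Q: it has no rational root (each ±√5 ± √47 is irrational), and any factorization into two quadratics over Q would force √(235) ∈ Q (pairing opposite roots) or √5, √47 ∈ Q (other pairings), all impossible. Hence [Q(γ):Q] = 4 = [Q(√5, √47):Q], so Q(γ) = Q(√5, √47).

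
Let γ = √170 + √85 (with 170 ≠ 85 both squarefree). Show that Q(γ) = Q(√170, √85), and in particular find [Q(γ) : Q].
[Q(γ) : Q] = 4 (equivalently, Q(γ) = Q(√170, √85))

Obviously Q(γ) ⊆ Q(√170, √85), and [Q(√170, √85):Q] = 4 (since 170, 85 are distinct squarefree integers > 1 with 14450 not a perfect square). To show equality we compute the minimal polynomial of γ. From γ = √170 + √85: γ^2 = 170 + 2√(14450) + 85 = 255 + 2√(14450), so γ^2 - 255 = 2√(14450); squaring, (γ^2 - 255)^2 = 4·14450, i.e. γ^4 - 510γ^2 + 65025 - 57800 = 0, i.e. γ^4 - 510γ^2 + 7225 = 0. So γ is a root of x^4 - 510x^2 + 7225. This polynomial is irreducible over Q: it has no rational root (each ±√170 ± √85 is irrational), and any factorization into two quadratics over Q would force √(14450) ∈ Q (pairing opposite roots) or √170, √85 ∈ Q (other pairings), all impossible. Hence [Q(γ):Q] = 4 = [Q(√170, √85):Q], so Q(γ) = Q(√170, √85).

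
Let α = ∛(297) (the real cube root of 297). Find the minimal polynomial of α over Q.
m_α(x) = x^3 - 297

α satisfies α^3 = 297, so x^3 - 297 annihilates α. By the rational root test, a rational root p/q (in lowest terms) of x^3 - 297 would satisfy p^3 = 297 q^3, forcing q = 1 and p^3 = 297; but 297 is not a perfect cube, contradiction. A monic cubic over Q with no rational root is irreducible (any nontrivial factorization would include a linear factor). Hence x^3 - 297 is the minimal polynomial of α, and in particular [Q(α):Q] = 3.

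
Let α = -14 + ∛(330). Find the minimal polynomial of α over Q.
m_α(x) = x^3 + 42x^2 + 588x + 2414

Set β = α + 14 = ∛(330), so β^3 = 330. Then (α + 14)^3 - 330 = 0, i.e. α is a root of g(x) = (x + 14)^3 - 330 = x^3 + 42x^2 + 588x + 2414. Since g(x) = h(x + 14) where h(x) = x^3 - 330, and h is irreducible over Q (because 330 is not a perfect cube, so h has no rational root, and a monic cubic with no rational root is irreducible), g is also irreducible (irreducibility is preserved under the substitution x → x + 14). Hence m_α(x) = x^3 + 42x^2 + 588x + 2414.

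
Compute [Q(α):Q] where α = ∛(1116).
[Q(α):Q] = 3

The minimal polynomial of α is x^3 - 1116, irreducible over Q since 1116 is not a perfect cube (so x^3 - 1116 has no rational root). Hence [Q(α):Q] = deg(m_α) = 3.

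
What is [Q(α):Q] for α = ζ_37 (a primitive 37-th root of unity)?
[Q(α):Q] = 36

The minimal polynomial of ζ_37 over Q is the 37-th cyclotomic polynomial Φ_37(x), which is irreducible over Q and has degree φ(37) = 36. Hence [Q(α):Q] = φ(37) = 36.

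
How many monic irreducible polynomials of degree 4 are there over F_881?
There are 150606280440 monic irreducible polynomials of degree 4 over F_881

Each element of F_{881^4} that lies in no proper subfield is a root of exactly one monic irreducible of degree 4 over F_881, and each such polynomial has 4 distinct roots in F_{881^4}. By Möbius inversion the count is N_881(4) = (1/4) Σ_{d|4} μ(4/d) · 881^d = (1/4)(μ(4)·881^1 + μ(2)·881^2 + μ(1)·881^4) = 602425121760/4 = 150606280440.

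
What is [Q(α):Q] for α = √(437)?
[Q(α):Q] = 2

[Q(α):Q] equals the degree of the minimal polynomial of α. Here α^2 = 437 and x^2 - 437 is irreducible (d = 437 is squarefree, ≠ 1, hence not a square), so deg(m_α) = 2. Thus [Q(α):Q] = 2.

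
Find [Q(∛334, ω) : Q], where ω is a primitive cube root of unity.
[Q(∛334, ω) : Q] = 6

[Q(∛334):Q] = 3 (min poly x^3 - 334, irreducible since 334 is not a perfect cube). [Q(ω):Q] = 2 (min poly x^2 + x + 1). Since Q(∛334) ⊂ R and ω ∉ R, we have ω ∉ Q(∛334), so x^2 + x + 1 remains irreducible over Q(∛334) and [Q(∛334, ω) : Q(∛334)] = 2. By the tower law, [Q(∛334, ω) : Q] = 3 · 2 = 6. (In fact Q(∛334, ω) is the splitting field of x^3 - 334 over Q.)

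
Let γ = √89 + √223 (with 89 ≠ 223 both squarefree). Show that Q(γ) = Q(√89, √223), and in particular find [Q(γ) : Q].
[Q(γ) : Q] = 4 (equivalently, Q(γ) = Q(√89, √223))

Obviously Q(γ) ⊆ Q(√89, √223), and [Q(√89, √223):Q] = 4 (since 89, 223 are distinct squarefree integers > 1 with 19847 not a perfect square). To show equality we compute the minimal polynomial of γ. From γ = √89 + √223: γ^2 = 89 + 2√(19847) + 223 = 312 + 2√(19847), so γ^2 - 312 = 2√(19847); squaring, (γ^2 - 312)^2 = 4·19847, i.e. γ^4 - 624γ^2 + 97344 - 79388 = 0, i.e. γ^4 - 624γ^2 + 17956 = 0. So γ is a root of x^4 - 624x^2 + 17956. This polynomial is irreducible over Q: it has no rational root (each ±√89 ± √223 is irrational), and any factorization into two quadratics over Q would force √(19847) ∈ Q (pairing opposite roots) or √89, √223 ∈ Q (other pairings), all impossible. Hence [Q(γ):Q] = 4 = [Q(√89, √223):Q], so Q(γ) = Q(√89, √223).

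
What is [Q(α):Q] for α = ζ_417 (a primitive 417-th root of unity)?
[Q(α):Q] = 276

The minimal polynomial of ζ_417 over Q is the 417-th cyclotomic polynomial Φ_417(x), which is irreducible over Q and has degree φ(417) = 276. Hence [Q(α):Q] = φ(417) = 276.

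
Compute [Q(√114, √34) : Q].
[Q(√114, √34) : Q] = 4

[Q(√114):Q] = 2 (min poly x^2 - 114, irreducible since 114 is squarefree > 1). For the top step, suppose √34 ∈ Q(√114), say √34 = c + d√114 with c, d ∈ Q. Squaring: 34 = c^2 + 114d^2 + 2cd√114. Since √114 ∉ Q this forces 2cd = 0. If d = 0 then √34 = c ∈ Q, contradicting 34 squarefree > 1. If c = 0 then 34 = 114d^2, so 114·34 = (114d)^2 is a perfect square in Q — but 114·34 = 3876 is not a perfect square (since 114 and 34 are distinct squarefree integers). Contradiction. Hence √34 ∉ Q(√114), so x^2 - 34 stays irreducible over Q(√114) and [Q(√114, √34) : Q(√114)] = 2. By the tower law, [Q(√114, √34) : Q] = 2 · 2 = 4.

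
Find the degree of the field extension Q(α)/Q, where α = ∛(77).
[Q(α):Q] = 3

The minimal polynomial of α is x^3 - 77, irreducible over Q since 77 is not a perfect cube (so x^3 - 77 has no rational root). Hence [Q(α):Q] = deg(m_α) = 3.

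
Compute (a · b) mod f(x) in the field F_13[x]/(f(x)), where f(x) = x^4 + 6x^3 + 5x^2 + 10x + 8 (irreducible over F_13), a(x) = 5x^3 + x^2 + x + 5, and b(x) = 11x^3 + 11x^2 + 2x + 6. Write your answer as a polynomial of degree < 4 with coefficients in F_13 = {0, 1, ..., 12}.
a · b ≡ 11x^3 + 4x^2 + 2x + 1 (mod f(x))

Multiply in F_13[x]: a(x)·b(x) = (5x^3 + x^2 + x + 5)·(11x^3 + 11x^2 + 2x + 6) = 3x^6 + x^5 + 6x^4 + 7x^3 + 11x^2 + 3x + 4. This has degree ≥ 4, so divide by f(x) over F_13: 3x^6 + x^5 + 6x^4 + 7x^3 + 11x^2 + 3x + 4 = (3x^2 + 9x + 2)·(x^4 + 6x^3 + 5x^2 + 10x + 8) + (11x^3 + 4x^2 + 2x + 1). Hence a·b ≡ 11x^3 + 4x^2 + 2x + 1 (mod f). (F_13[x]/(f) is a field with 13^4 = 28561 elements since f is irreducible of degree 4.)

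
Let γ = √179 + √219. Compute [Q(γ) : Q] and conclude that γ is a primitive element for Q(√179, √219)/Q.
[Q(γ) : Q] = 4 (equivalently, Q(γ) = Q(√179, √219))

Obviously Q(γ) ⊆ Q(√179, √219), and [Q(√179, √219):Q] = 4 (since 179, 219 are distinct squarefree integers > 1 with 39201 not a perfect square). To show equality we compute the minimal polynomial of γ. From γ = √179 + √219: γ^2 = 179 + 2√(39201) + 219 = 398 + 2√(39201), so γ^2 - 398 = 2√(39201); squaring, (γ^2 - 398)^2 = 4·39201, i.e. γ^4 - 796γ^2 + 158404 - 156804 = 0, i.e. γ^4 - 796γ^2 + 1600 = 0. So γ is a root of x^4 - 796x^2 + 1600. This polynomial is irreducible over Q: it has no rational root (each ±√179 ± √219 is irrational), and any factorization into two quadratics over Q would force √(39201) ∈ Q (pairing opposite roots) or √179, √219 ∈ Q (other pairings), all impossible. Hence [Q(γ):Q] = 4 = [Q(√179, √219):Q], so Q(γ) = Q(√179, √219).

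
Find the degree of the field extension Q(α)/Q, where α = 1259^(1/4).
[Q(α):Q] = 4

α is a root of x^4 - 1259. By Eisenstein's criterion at the prime p = 1259 (which divides the constant term 1259 but p^2 = 1585081 does not, since 1259 is squarefree), x^4 - 1259 is irreducible over Q. Hence [Q(α):Q] = 4.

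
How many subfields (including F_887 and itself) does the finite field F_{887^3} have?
F_{887^3} has 2 subfields

The subfields of F_{p^n} are exactly the fields F_{p^d} for d | n (each is the fixed field of the unique index-d subgroup of Gal(F_{p^n}/F_p) ≅ Z/nZ). The divisors of n = 3 are {1, 3}, giving 2 subfields: F_{887^1}, F_{887^3}.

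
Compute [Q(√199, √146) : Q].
[Q(√199, √146) : Q] = 4

[Q(√199):Q] = 2 (min poly x^2 - 199, irreducible since 199 is squarefree > 1). For the top step, suppose √146 ∈ Q(√199), say √146 = c + d√199 with c, d ∈ Q. Squaring: 146 = c^2 + 199d^2 + 2cd√199. Since √199 ∉ Q this forces 2cd = 0. If d = 0 then √146 = c ∈ Q, contradicting 146 squarefree > 1. If c = 0 then 146 = 199d^2, so 199·146 = (199d)^2 is a perfect square in Q — but 199·146 = 29054 is not a perfect square (since 199 and 146 are distinct squarefree integers). Contradiction. Hence √146 ∉ Q(√199), so x^2 - 146 stays irreducible over Q(√199) and [Q(√199, √146) : Q(√199)] = 2. By the tower law, [Q(√199, √146) : Q] = 2 · 2 = 4.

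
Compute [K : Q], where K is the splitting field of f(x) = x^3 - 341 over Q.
[K : Q] = 6

The roots of x^3 - 341 are ∛341, ω∛341, ω^2∛341 where ω = e^(2πi/3) is a primitive cube root of unity, so K = Q(∛341, ω). Now [Q(∛341):Q] = 3 (since 341 is not a perfect cube, x^3 - 341 is irreducible) and [Q(ω):Q] = 2. Both 2 and 3 divide [K:Q], and [K:Q] ≤ 3·2 = 6, so [K:Q] = 6. (Equivalently: Q(∛341) ⊂ R but ω ∉ R, so [K : Q(∛341)] = 2.)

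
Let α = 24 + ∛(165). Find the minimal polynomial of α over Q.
m_α(x) = x^3 - 72x^2 + 1728x - 13989

Set β = α - 24 = ∛(165), so β^3 = 165. Then (α - 24)^3 - 165 = 0, i.e. α is a root of g(x) = (x - 24)^3 - 165 = x^3 - 72x^2 + 1728x - 13989. Since g(x) = h(x - 24) where h(x) = x^3 - 165, and h is irreducible over Q (because 165 is not a perfect cube, so h has no rational root, and a monic cubic with no rational root is irreducible), g is also irreducible (irreducibility is preserved under the substitution x → x - 24). Hence m_α(x) = x^3 - 72x^2 + 1728x - 13989.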